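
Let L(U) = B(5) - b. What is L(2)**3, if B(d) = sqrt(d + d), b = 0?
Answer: 10*sqrt(10) ≈ 31.623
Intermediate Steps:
B(d) = sqrt(2)*sqrt(d) (B(d) = sqrt(2*d) = sqrt(2)*sqrt(d))
L(U) = sqrt(10) (L(U) = sqrt(2)*sqrt(5) - 1*0 = sqrt(10) + 0 = sqrt(10))
L(2)**3 = (sqrt(10))**3 = 10*sqrt(10)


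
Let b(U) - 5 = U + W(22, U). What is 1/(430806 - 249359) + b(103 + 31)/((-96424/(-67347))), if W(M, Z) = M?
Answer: 1967405784973/17495845528 ≈ 112.45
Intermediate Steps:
b(U) = 27 + U (b(U) = 5 + (U + 22) = 5 + (22 + U) = 27 + U)
1/(430806 - 249359) + b(103 + 31)/((-96424/(-67347))) = 1/(430806 - 249359) + (27 + (103 + 31))/((-96424/(-67347))) = 1/181447 + (27 + 134)/((-96424*(-1/67347))) = 1/181447 + 161/(96424/67347) = 1/181447 + 161*(67347/96424) = 1/181447 + 10842867/96424 = 1967405784973/17495845528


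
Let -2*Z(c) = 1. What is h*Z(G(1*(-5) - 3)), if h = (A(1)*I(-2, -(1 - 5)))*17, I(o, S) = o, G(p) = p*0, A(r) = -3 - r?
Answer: -68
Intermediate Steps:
G(p) = 0
Z(c) = -½ (Z(c) = -½*1 = -½)
h = 136 (h = ((-3 - 1*1)*(-2))*17 = ((-3 - 1)*(-2))*17 = -4*(-2)*17 = 8*17 = 136)
h*Z(G(1*(-5) - 3)) = 136*(-½) = -68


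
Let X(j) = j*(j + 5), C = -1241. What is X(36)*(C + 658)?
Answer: -860508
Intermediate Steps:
X(j) = j*(5 + j)
X(36)*(C + 658) = (36*(5 + 36))*(-1241 + 658) = (36*41)*(-583) = 1476*(-583) = -860508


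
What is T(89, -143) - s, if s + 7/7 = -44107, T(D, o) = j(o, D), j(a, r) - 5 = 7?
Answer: 44120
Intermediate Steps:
j(a, r) = 12 (j(a, r) = 5 + 7 = 12)
T(D, o) = 12
s = -44108 (s = -1 - 44107 = -44108)
T(89, -143) - s = 12 - 1*(-44108) = 12 + 44108 = 44120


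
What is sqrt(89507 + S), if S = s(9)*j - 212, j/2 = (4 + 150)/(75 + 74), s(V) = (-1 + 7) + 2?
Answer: sqrt(1982805431)/149 ≈ 298.85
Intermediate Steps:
s(V) = 8 (s(V) = 6 + 2 = 8)
j = 308/149 (j = 2*((4 + 150)/(75 + 74)) = 2*(154/149) = 308/149 ≈ 2.0671)
S = -29124/149 (S = 8*(308/149) - 212 = 2464/149 - 212 = -29124/149 ≈ -195.46)
sqrt(89507 + S) = sqrt(89507 - 29124/149) = sqrt(13307419/149) = sqrt(1982805431)/149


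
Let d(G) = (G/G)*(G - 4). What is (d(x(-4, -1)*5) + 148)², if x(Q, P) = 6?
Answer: 30276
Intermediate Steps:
d(G) = -4 + G (d(G) = 1*(-4 + G) = -4 + G)
(d(x(-4, -1)*5) + 148)² = ((-4 + 6*5) + 148)² = ((-4 + 30) + 148)² = (26 + 148)² = 174² = 30276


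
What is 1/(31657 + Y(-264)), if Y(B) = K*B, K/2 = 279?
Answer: -1/115655 ≈ -8.6464e-6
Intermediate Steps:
K = 558 (K = 2*279 = 558)
Y(B) = 558*B
1/(31657 + Y(-264)) = 1/(31657 + 558*(-264)) = 1/(31657 - 147312) = 1/(-115655) = -1/115655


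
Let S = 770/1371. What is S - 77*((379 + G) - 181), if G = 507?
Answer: -74423965/1371 ≈ -54284.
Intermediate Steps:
S = 770/1371 (S = 770*(1/1371) = 770/1371 ≈ 0.56163)
S - 77*((379 + G) - 181) = 770/1371 - 77*((379 + 507) - 181) = 770/1371 - 77*(886 - 181) = 770/1371 - 77*705 = 770/1371 - 54285 = -74423965/1371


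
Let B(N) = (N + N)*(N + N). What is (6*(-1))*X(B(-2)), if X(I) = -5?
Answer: 30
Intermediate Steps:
B(N) = 4*N² (B(N) = (2*N)*(2*N) = 4*N²)
(6*(-1))*X(B(-2)) = (6*(-1))*(-5) = -6*(-5) = 30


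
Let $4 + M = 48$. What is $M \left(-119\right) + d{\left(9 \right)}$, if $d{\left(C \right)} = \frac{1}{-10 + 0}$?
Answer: $- \frac{52361}{10} \approx -5236.1$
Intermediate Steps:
$M = 44$ ($M = -4 + 48 = 44$)
$d{\left(C \right)} = - \frac{1}{10}$ ($d{\left(C \right)} = \frac{1}{-10} = - \frac{1}{10}$)
$M \left(-119\right) + d{\left(9 \right)} = 44 \left(-119\right) - \frac{1}{10} = -5236 - \frac{1}{10} = - \frac{52361}{10}$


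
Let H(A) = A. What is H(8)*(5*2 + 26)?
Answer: 288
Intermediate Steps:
H(8)*(5*2 + 26) = 8*(5*2 + 26) = 8*(10 + 26) = 8*36 = 288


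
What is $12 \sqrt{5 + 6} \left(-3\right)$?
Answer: $- 36 \sqrt{11} \approx -119.4$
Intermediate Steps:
$12 \sqrt{5 + 6} \left(-3\right) = 12 \sqrt{11} \left(-3\right) = - 36 \sqrt{11}$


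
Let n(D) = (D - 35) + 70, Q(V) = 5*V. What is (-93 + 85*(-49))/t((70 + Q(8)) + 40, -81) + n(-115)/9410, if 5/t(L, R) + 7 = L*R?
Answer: 48710400106/4705 ≈ 1.0353e+7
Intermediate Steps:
n(D) = 35 + D (n(D) = (-35 + D) + 70 = 35 + D)
t(L, R) = 5/(-7 + L*R)
(-93 + 85*(-49))/t((70 + Q(8)) + 40, -81) + n(-115)/9410 = (-93 + 85*(-49))/((5/(-7 + ((70 + 5*8) + 40)*(-81)))) + (35 - 115)/9410 = (-93 - 4165)/((5/(-7 + ((70 + 40) + 40)*(-81)))) - 80*1/9410 = -4258/(5/(-7 + (110 + 40)*(-81))) - 8/941 = -4258/(5/(-7 + 150*(-81))) - 8/941 = -4258/(5/(-7 - 12150)) - 8/941 = -4258/(5/(-12157)) - 8/941 = -4258/(5*(-1/12157)) - 8/941 = -4258/(-5/12157) - 8/941 = -4258*(-12157/5) - 8/941 = 51764506/5 - 8/941 = 48710400106/4705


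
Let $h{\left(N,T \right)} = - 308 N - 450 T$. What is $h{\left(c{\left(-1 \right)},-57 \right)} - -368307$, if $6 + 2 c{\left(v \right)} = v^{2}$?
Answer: $394727$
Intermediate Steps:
$c{\left(v \right)} = -3 + \frac{v^{2}}{2}$
$h{\left(N,T \right)} = - 450 T - 308 N$
$h{\left(c{\left(-1 \right)},-57 \right)} - -368307 = \left(\left(-450\right) \left(-57\right) - 308 \left(-3 + \frac{\left(-1\right)^{2}}{2}\right)\right) - -368307 = \left(25650 - 308 \left(-3 + \frac{1}{2} \cdot 1\right)\right) + 368307 = \left(25650 - 308 \left(-3 + \frac{1}{2}\right)\right) + 368307 = \left(25650 - -770\right) + 368307 = \left(25650 + 770\right) + 368307 = 26420 + 368307 = 394727$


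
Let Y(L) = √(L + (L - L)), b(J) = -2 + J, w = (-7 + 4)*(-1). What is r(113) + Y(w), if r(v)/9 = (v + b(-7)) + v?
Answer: 1953 + √3 ≈ 1954.7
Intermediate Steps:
w = 3 (w = -3*(-1) = 3)
Y(L) = √L (Y(L) = √(L + 0) = √L)
r(v) = -81 + 18*v (r(v) = 9*((v + (-2 - 7)) + v) = 9*((v - 9) + v) = 9*((-9 + v) + v) = 9*(-9 + 2*v) = -81 + 18*v)
r(113) + Y(w) = (-81 + 18*113) + √3 = (-81 + 2034) + √3 = 1953 + √3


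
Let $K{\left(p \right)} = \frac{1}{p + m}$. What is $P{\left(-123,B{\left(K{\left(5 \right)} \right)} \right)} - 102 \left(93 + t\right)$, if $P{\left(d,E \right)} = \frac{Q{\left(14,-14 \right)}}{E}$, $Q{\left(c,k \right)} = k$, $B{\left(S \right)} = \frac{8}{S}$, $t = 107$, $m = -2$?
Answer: $- \frac{244807}{12} \approx -20401.0$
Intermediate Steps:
$K{\left(p \right)} = \frac{1}{-2 + p}$ ($K{\left(p \right)} = \frac{1}{p - 2} = \frac{1}{-2 + p}$)
$P{\left(d,E \right)} = - \frac{14}{E}$
$P{\left(-123,B{\left(K{\left(5 \right)} \right)} \right)} - 102 \left(93 + t\right) = - \frac{14}{8 \frac{1}{\frac{1}{-2 + 5}}} - 102 \left(93 + 107\right) = - \frac{14}{8 \frac{1}{\frac{1}{3}}} - 102 \cdot 200 = - \frac{14}{8 \frac{1}{\frac{1}{3}}} - 20400 = - \frac{14}{8 \cdot 3} - 20400 = - \frac{14}{24} - 20400 = \left(-14\right) \frac{1}{24} - 20400 = - \frac{7}{12} - 20400 = - \frac{244807}{12}$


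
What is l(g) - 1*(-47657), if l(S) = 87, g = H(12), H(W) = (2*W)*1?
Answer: 47744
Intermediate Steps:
H(W) = 2*W
g = 24 (g = 2*12 = 24)
l(g) - 1*(-47657) = 87 - 1*(-47657) = 87 + 47657 = 47744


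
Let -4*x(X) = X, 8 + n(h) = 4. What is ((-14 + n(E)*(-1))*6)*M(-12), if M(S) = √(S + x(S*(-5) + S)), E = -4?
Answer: -120*I*√6 ≈ -293.94*I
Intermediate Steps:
n(h) = -4 (n(h) = -8 + 4 = -4)
x(X) = -X/4
M(S) = √2*√S (M(S) = √(S - (S*(-5) + S)/4) = √(S - (-5*S + S)/4) = √(S - (-1)*S) = √(S + S) = √(2*S) = √2*√S)
((-14 + n(E)*(-1))*6)*M(-12) = ((-14 - 4*(-1))*6)*(√2*√(-12)) = ((-14 + 4)*6)*(√2*(2*I*√3)) = (-10*6)*(2*I*√6) = -120*I*√6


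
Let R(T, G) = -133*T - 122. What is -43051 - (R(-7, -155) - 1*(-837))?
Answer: -44697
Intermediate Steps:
R(T, G) = -122 - 133*T
-43051 - (R(-7, -155) - 1*(-837)) = -43051 - ((-122 - 133*(-7)) - 1*(-837)) = -43051 - ((-122 + 931) + 837) = -43051 - (809 + 837) = -43051 - 1*1646 = -43051 - 1646 = -44697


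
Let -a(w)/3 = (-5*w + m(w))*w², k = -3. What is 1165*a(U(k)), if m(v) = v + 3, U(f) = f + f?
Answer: -3397140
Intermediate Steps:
U(f) = 2*f
m(v) = 3 + v
a(w) = -3*w²*(3 - 4*w) (a(w) = -3*(-5*w + (3 + w))*w² = -3*(3 - 4*w)*w² = -3*w²*(3 - 4*w))
1165*a(U(k)) = 1165*((2*(-3))²*(-9 + 12*(2*(-3)))) = 1165*((-6)²*(-9 + 12*(-6))) = 1165*(36*(-9 - 72)) = 1165*(36*(-81)) = 1165*(-2916) = -3397140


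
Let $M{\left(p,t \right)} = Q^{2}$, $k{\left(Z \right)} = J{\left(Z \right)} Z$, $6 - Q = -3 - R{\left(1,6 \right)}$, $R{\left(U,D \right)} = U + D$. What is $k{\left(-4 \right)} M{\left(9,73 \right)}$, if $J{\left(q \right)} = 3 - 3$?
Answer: $0$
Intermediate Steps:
$R{\left(U,D \right)} = D + U$
$J{\left(q \right)} = 0$ ($J{\left(q \right)} = 3 - 3 = 0$)
$Q = 16$ ($Q = 6 - \left(-3 - \left(6 + 1\right)\right) = 6 - \left(-3 - 7\right) = 6 - -10 = 6 + 10 = 16$)
$k{\left(Z \right)} = 0$ ($k{\left(Z \right)} = 0 Z = 0$)
$M{\left(p,t \right)} = 256$ ($M{\left(p,t \right)} = 16^{2} = 256$)
$k{\left(-4 \right)} M{\left(9,73 \right)} = 0 \cdot 256 = 0$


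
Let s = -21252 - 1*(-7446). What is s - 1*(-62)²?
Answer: -17650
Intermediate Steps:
s = -13806 (s = -21252 + 7446 = -13806)
s - 1*(-62)² = -13806 - 1*(-62)² = -13806 - 1*3844 = -13806 - 3844 = -17650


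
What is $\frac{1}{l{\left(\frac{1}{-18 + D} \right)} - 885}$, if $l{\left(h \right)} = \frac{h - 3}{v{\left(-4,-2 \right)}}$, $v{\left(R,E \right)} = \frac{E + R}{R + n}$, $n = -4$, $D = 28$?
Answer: $- \frac{15}{13333} \approx -0.001125$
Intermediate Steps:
$v{\left(R,E \right)} = \frac{E + R}{-4 + R}$ ($v{\left(R,E \right)} = \frac{E + R}{R - 4} = \frac{E + R}{-4 + R}$)
$l{\left(h \right)} = -4 + \frac{4 h}{3}$ ($l{\left(h \right)} = \frac{h - 3}{\frac{1}{-4 - 4} \left(-2 - 4\right)} = \frac{-3 + h}{\frac{1}{-8} \left(-6\right)} = \frac{-3 + h}{\left(- \frac{1}{8}\right) \left(-6\right)} = \frac{-3 + h}{\frac{3}{4}} = \left(-3 + h\right) \frac{4}{3} = -4 + \frac{4 h}{3}$)
$\frac{1}{l{\left(\frac{1}{-18 + D} \right)} - 885} = \frac{1}{\left(-4 + \frac{4}{3 \left(-18 + 28\right)}\right) - 885} = \frac{1}{\left(-4 + \frac{4}{3 \cdot 10}\right) - 885} = \frac{1}{\left(-4 + \frac{4}{3} \cdot \frac{1}{10}\right) - 885} = \frac{1}{\left(-4 + \frac{2}{15}\right) - 885} = \frac{1}{- \frac{58}{15} - 885} = \frac{1}{- \frac{13333}{15}} = - \frac{15}{13333}$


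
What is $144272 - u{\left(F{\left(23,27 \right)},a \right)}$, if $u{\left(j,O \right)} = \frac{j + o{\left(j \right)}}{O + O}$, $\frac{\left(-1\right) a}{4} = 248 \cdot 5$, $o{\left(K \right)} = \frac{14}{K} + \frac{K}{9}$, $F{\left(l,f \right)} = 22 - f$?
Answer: $\frac{8050377553}{55800} \approx 1.4427 \cdot 10^{5}$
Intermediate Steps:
$o{\left(K \right)} = \frac{14}{K} + \frac{K}{9}$ ($o{\left(K \right)} = \frac{14}{K} + K \frac{1}{9} = \frac{14}{K} + \frac{K}{9}$)
$a = -4960$ ($a = - 4 \cdot 248 \cdot 5 = \left(-4\right) 1240 = -4960$)
$u{\left(j,O \right)} = \frac{\frac{14}{j} + \frac{10 j}{9}}{2 O}$ ($u{\left(j,O \right)} = \frac{j + \left(\frac{14}{j} + \frac{j}{9}\right)}{O + O} = \frac{\frac{14}{j} + \frac{10 j}{9}}{2 O}$)
$144272 - u{\left(F{\left(23,27 \right)},a \right)} = 144272 - \frac{63 + 5 \left(22 - 27\right)^{2}}{9 \left(-4960\right) \left(22 - 27\right)} = 144272 - \frac{1}{9} \left(- \frac{1}{4960}\right) \frac{1}{22 - 27} \left(63 + 5 \left(22 - 27\right)^{2}\right) = 144272 - \frac{1}{9} \left(- \frac{1}{4960}\right) \frac{1}{-5} \left(63 + 5 \left(-5\right)^{2}\right) = 144272 - \frac{1}{9} \left(- \frac{1}{4960}\right) \left(- \frac{1}{5}\right) \left(63 + 5 \cdot 25\right) = 144272 - \frac{1}{9} \left(- \frac{1}{4960}\right) \left(- \frac{1}{5}\right) \left(63 + 125\right) = 144272 - \frac{1}{9} \left(- \frac{1}{4960}\right) \left(- \frac{1}{5}\right) 188 = 144272 - \frac{47}{55800} = \frac{8050377553}{55800}$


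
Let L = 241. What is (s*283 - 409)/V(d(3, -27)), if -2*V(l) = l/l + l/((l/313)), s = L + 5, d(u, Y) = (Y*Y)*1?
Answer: -69209/157 ≈ -440.82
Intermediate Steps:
d(u, Y) = Y**2 (d(u, Y) = Y**2*1 = Y**2)
s = 246 (s = 241 + 5 = 246)
V(l) = -157 (V(l) = -(l/l + l/((l/313)))/2 = -(1 + l/((l*(1/313))))/2 = -(1 + l/((l/313)))/2 = -(1 + l*(313/l))/2 = -(1 + 313)/2 = -1/2*314 = -157)
(s*283 - 409)/V(d(3, -27)) = (246*283 - 409)/(-157) = (69618 - 409)*(-1/157) = 69209*(-1/157) = -69209/157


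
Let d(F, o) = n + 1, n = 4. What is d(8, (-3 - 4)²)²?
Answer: 25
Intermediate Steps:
d(F, o) = 5 (d(F, o) = 4 + 1 = 5)
d(8, (-3 - 4)²)² = 5² = 25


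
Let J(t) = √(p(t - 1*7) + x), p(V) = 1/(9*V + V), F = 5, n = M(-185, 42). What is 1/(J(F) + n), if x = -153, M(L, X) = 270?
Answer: 5400/1461061 - 2*I*√15305/1461061 ≈ 0.0036959 - 0.00016935*I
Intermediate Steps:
n = 270
p(V) = 1/(10*V)
J(t) = √(-153 + 1/(10*(-7 + t))) (J(t) = √(1/(10*(t - 1*7)) - 153) = √(1/(10*(t - 7)) - 153) = √(1/(10*(-7 + t)) - 153) = √(-153 + 1/(10*(-7 + t))))
1/(J(F) + n) = 1/(√10*√((10711 - 1530*5)/(-7 + 5))/10 + 270) = 1/(√10*√((10711 - 7650)/(-2))/10 + 270) = 1/(√10*√(-½*3061)/10 + 270) = 1/(√10*√(-3061/2)/10 + 270) = 1/(√10*(I*√6122/2)/10 + 270) = 1/(I*√15305/10 + 270) = 1/(270 + I*√15305/10)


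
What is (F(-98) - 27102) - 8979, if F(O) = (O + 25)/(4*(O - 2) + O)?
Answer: -17968265/498 ≈ -36081.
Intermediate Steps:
F(O) = (25 + O)/(-8 + 5*O) (F(O) = (25 + O)/(4*(-2 + O) + O) = (25 + O)/((-8 + 4*O) + O) = (25 + O)/(-8 + 5*O))
(F(-98) - 27102) - 8979 = ((25 - 98)/(-8 + 5*(-98)) - 27102) - 8979 = (-73/(-8 - 490) - 27102) - 8979 = (-73/(-498) - 27102) - 8979 = (-1/498*(-73) - 27102) - 8979 = (73/498 - 27102) - 8979 = -13496723/498 - 8979 = -17968265/498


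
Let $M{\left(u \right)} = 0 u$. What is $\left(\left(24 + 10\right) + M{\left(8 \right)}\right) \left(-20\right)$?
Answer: $-680$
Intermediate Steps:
$M{\left(u \right)} = 0$
$\left(\left(24 + 10\right) + M{\left(8 \right)}\right) \left(-20\right) = \left(\left(24 + 10\right) + 0\right) \left(-20\right) = \left(34 + 0\right) \left(-20\right) = 34 \left(-20\right) = -680$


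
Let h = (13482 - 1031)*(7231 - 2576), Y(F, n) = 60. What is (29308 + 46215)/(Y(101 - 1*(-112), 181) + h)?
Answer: 75523/57959465 ≈ 0.0013030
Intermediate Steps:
h = 57959405 (h = 12451*4655 = 57959405)
(29308 + 46215)/(Y(101 - 1*(-112), 181) + h) = (29308 + 46215)/(60 + 57959405) = 75523/57959465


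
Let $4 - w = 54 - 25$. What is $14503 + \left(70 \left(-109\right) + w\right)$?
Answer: $6848$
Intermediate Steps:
$w = -25$ ($w = 4 - \left(54 - 25\right) = 4 - 29 = -25$)
$14503 + \left(70 \left(-109\right) + w\right) = 14503 + \left(70 \left(-109\right) - 25\right) = 14503 - 7655 = 6848$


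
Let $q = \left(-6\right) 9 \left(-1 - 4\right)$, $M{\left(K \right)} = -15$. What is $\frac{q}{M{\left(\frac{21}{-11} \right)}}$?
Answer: $-18$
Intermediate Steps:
$q = 270$ ($q = \left(-54\right) \left(-5\right) = 270$)
$\frac{q}{M{\left(\frac{21}{-11} \right)}} = \frac{270}{-15} = 270 \left(- \frac{1}{15}\right) = -18$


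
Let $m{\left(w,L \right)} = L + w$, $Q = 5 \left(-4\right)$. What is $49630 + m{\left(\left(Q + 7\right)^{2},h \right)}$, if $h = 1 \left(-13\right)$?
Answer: $49786$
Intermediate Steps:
$Q = -20$
$h = -13$
$49630 + m{\left(\left(Q + 7\right)^{2},h \right)} = 49630 - \left(13 - \left(-20 + 7\right)^{2}\right) = 49630 - \left(13 - \left(-13\right)^{2}\right) = 49630 + \left(-13 + 169\right) = 49630 + 156 = 49786$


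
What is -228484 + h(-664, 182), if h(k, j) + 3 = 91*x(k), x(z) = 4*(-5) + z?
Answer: -290731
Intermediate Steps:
x(z) = -20 + z
h(k, j) = -1823 + 91*k (h(k, j) = -3 + 91*(-20 + k) = -3 + (-1820 + 91*k) = -1823 + 91*k)
-228484 + h(-664, 182) = -228484 + (-1823 + 91*(-664)) = -228484 + (-1823 - 60424) = -228484 - 62247 = -290731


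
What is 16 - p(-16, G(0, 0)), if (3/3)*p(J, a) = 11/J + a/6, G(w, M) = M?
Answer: 267/16 ≈ 16.688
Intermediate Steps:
p(J, a) = 11/J + a/6
16 - p(-16, G(0, 0)) = 16 - (11/(-16) + (1/6)*0) = 16 - (11*(-1/16) + 0) = 16 - (-11/16 + 0) = 16 - 1*(-11/16) = 16 + 11/16 = 267/16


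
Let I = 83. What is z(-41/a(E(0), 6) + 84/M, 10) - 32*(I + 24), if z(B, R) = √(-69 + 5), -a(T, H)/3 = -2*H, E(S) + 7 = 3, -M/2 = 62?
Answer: -3424 + 8*I ≈ -3424.0 + 8.0*I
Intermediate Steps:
M = -124 (M = -2*62 = -124)
E(S) = -4 (E(S) = -7 + 3 = -4)
a(T, H) = 6*H (a(T, H) = -(-6)*H = 6*H)
z(B, R) = 8*I (z(B, R) = √(-64) = 8*I)
z(-41/a(E(0), 6) + 84/M, 10) - 32*(I + 24) = 8*I - 32*(83 + 24) = 8*I - 32*107 = 8*I - 3424 = -3424 + 8*I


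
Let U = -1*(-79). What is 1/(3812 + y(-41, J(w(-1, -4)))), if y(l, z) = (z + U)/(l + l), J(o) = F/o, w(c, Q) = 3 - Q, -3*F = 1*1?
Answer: 861/3281303 ≈ 0.00026240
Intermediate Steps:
F = -⅓ (F = -1/3 = -⅓*1 = -⅓ ≈ -0.33333)
J(o) = -1/(3*o)
U = 79
y(l, z) = (79 + z)/(2*l) (y(l, z) = (z + 79)/(l + l) = (79 + z)/((2*l)) = (79 + z)*(1/(2*l)) = (79 + z)/(2*l))
1/(3812 + y(-41, J(w(-1, -4)))) = 1/(3812 + (½)*(79 - 1/(3*(3 - 1*(-4))))/(-41)) = 1/(3812 + (½)*(-1/41)*(79 - 1/(3*(3 + 4)))) = 1/(3812 + (½)*(-1/41)*(79 - ⅓/7)) = 1/(3812 + (½)*(-1/41)*(79 - ⅓*⅐)) = 1/(3812 + (½)*(-1/41)*(79 - 1/21)) = 1/(3812 + (½)*(-1/41)*(1658/21)) = 1/(3812 - 829/861) = 1/(3281303/861) = 861/3281303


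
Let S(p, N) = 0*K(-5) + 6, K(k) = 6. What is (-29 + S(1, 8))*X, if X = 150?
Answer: -3450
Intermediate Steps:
S(p, N) = 6 (S(p, N) = 0*6 + 6 = 0 + 6 = 6)
(-29 + S(1, 8))*X = (-29 + 6)*150 = -23*150 = -3450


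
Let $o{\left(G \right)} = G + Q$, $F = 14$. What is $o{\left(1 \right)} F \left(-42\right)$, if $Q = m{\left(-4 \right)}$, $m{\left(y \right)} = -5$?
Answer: $2352$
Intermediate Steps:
$Q = -5$
$o{\left(G \right)} = -5 + G$ ($o{\left(G \right)} = G - 5 = -5 + G$)
$o{\left(1 \right)} F \left(-42\right) = \left(-5 + 1\right) 14 \left(-42\right) = \left(-4\right) 14 \left(-42\right) = \left(-56\right) \left(-42\right) = 2352$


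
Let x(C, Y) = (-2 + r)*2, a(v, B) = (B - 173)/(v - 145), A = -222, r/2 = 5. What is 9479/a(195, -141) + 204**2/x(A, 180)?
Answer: 171382/157 ≈ 1091.6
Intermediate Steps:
r = 10 (r = 2*5 = 10)
a(v, B) = (-173 + B)/(-145 + v)
x(C, Y) = 16 (x(C, Y) = (-2 + 10)*2 = 8*2 = 16)
9479/a(195, -141) + 204**2/x(A, 180) = 9479/(((-173 - 141)/(-145 + 195))) + 204**2/16 = 9479/((-314/50)) + 41616*(1/16) = 9479/(((1/50)*(-314))) + 2601 = 9479/(-157/25) + 2601 = 9479*(-25/157) + 2601 = -236975/157 + 2601 = 171382/157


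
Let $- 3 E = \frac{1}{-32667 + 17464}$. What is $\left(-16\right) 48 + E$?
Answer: $- \frac{35027711}{45609} \approx -768.0$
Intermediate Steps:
$E = \frac{1}{45609}$ ($E = - \frac{1}{3 \left(-32667 + 17464\right)} = - \frac{1}{3 \left(-15203\right)} = \left(- \frac{1}{3}\right) \left(- \frac{1}{15203}\right) = \frac{1}{45609} \approx 2.1925 \cdot 10^{-5}$)
$\left(-16\right) 48 + E = \left(-16\right) 48 + \frac{1}{45609} = -768 + \frac{1}{45609} = - \frac{35027711}{45609}$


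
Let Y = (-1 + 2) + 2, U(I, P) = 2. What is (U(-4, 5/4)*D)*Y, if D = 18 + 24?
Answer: 252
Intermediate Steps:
D = 42
Y = 3 (Y = 1 + 2 = 3)
(U(-4, 5/4)*D)*Y = (2*42)*3 = 84*3 = 252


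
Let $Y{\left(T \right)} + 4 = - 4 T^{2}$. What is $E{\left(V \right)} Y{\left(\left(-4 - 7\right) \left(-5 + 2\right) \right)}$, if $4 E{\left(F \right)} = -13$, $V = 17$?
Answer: $14170$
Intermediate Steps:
$Y{\left(T \right)} = -4 - 4 T^{2}$
$E{\left(F \right)} = - \frac{13}{4}$ ($E{\left(F \right)} = \frac{1}{4} \left(-13\right) = - \frac{13}{4}$)
$E{\left(V \right)} Y{\left(\left(-4 - 7\right) \left(-5 + 2\right) \right)} = - \frac{13 \left(-4 - 4 \left(\left(-4 - 7\right) \left(-5 + 2\right)\right)^{2}\right)}{4} = - \frac{13 \left(-4 - 4 \left(\left(-11\right) \left(-3\right)\right)^{2}\right)}{4} = - \frac{13 \left(-4 - 4 \cdot 33^{2}\right)}{4} = - \frac{13 \left(-4 - 4356\right)}{4} = \left(- \frac{13}{4}\right) \left(-4360\right) = 14170$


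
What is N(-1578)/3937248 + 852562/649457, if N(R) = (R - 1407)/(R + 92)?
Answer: 1662709836760627/1266603628554432 ≈ 1.3127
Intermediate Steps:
N(R) = (-1407 + R)/(92 + R)
N(-1578)/3937248 + 852562/649457 = ((-1407 - 1578)/(92 - 1578))/3937248 + 852562/649457 = (-2985/(-1486))*(1/3937248) + 852562*(1/649457) = -1/1486*(-2985)*(1/3937248) + 852562/649457 = (2985/1486)*(1/3937248) + 852562/649457 = 995/1950250176 + 852562/649457 = 1662709836760627/1266603628554432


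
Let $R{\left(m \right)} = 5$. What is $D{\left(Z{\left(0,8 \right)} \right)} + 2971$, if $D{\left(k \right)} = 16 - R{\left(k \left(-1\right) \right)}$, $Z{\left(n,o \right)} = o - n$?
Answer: $2982$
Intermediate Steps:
$D{\left(k \right)} = 11$ ($D{\left(k \right)} = 16 - 5 = 11$)
$D{\left(Z{\left(0,8 \right)} \right)} + 2971 = 11 + 2971 = 2982$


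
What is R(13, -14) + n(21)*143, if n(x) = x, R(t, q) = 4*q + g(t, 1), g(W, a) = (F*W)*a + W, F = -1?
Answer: 2947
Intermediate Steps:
g(W, a) = W - W*a (g(W, a) = (-W)*a + W = -W*a + W = W - W*a)
R(t, q) = 4*q (R(t, q) = 4*q + t*(1 - 1*1) = 4*q + t*(1 - 1) = 4*q + t*0 = 4*q + 0 = 4*q)
R(13, -14) + n(21)*143 = 4*(-14) + 21*143 = -56 + 3003 = 2947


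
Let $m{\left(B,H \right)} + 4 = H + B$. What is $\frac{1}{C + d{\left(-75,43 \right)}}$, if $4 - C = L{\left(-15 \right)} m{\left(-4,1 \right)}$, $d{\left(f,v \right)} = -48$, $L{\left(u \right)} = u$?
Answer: $- \frac{1}{149} \approx -0.0067114$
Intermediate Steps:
$m{\left(B,H \right)} = -4 + B + H$ ($m{\left(B,H \right)} = -4 + \left(H + B\right) = -4 + \left(B + H\right) = -4 + B + H$)
$C = -101$ ($C = 4 - - 15 \left(-4 - 4 + 1\right) = 4 - \left(-15\right) \left(-7\right) = 4 - 105 = -101$)
$\frac{1}{C + d{\left(-75,43 \right)}} = \frac{1}{-101 - 48} = \frac{1}{-149} = - \frac{1}{149}$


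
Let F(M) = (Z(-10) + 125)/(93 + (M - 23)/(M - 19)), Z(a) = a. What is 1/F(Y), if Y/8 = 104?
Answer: 76418/93495 ≈ 0.81735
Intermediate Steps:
Y = 832 (Y = 8*104 = 832)
F(M) = 115/(93 + (-23 + M)/(-19 + M)) (F(M) = (-10 + 125)/(93 + (M - 23)/(M - 19)) = 115/(93 + (-23 + M)/(-19 + M)))
1/F(Y) = 1/(115*(-19 + 832)/(2*(-895 + 47*832))) = 1/((115/2)*813/(-895 + 39104)) = 1/((115/2)*813/38209) = 1/((115/2)*(1/38209)*813) = 1/(93495/76418) = 76418/93495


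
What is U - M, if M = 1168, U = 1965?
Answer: 797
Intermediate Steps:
U - M = 1965 - 1*1168 = 1965 - 1168 = 797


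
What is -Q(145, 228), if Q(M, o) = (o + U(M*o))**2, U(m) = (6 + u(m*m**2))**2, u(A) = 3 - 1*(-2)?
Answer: -121801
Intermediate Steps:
u(A) = 5 (u(A) = 3 + 2 = 5)
U(m) = 121 (U(m) = (6 + 5)**2 = 11**2 = 121)
Q(M, o) = (121 + o)**2 (Q(M, o) = (o + 121)**2 = (121 + o)**2)
-Q(145, 228) = -(121 + 228)**2 = -1*349**2 = -1*121801 = -121801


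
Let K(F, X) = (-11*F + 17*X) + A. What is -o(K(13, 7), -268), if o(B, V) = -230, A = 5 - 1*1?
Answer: 230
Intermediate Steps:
A = 4 (A = 5 - 1 = 4)
K(F, X) = 4 - 11*F + 17*X (K(F, X) = (-11*F + 17*X) + 4 = 4 - 11*F + 17*X)
-o(K(13, 7), -268) = -1*(-230) = 230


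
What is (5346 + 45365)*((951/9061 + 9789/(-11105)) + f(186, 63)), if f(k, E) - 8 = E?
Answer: 21078037533823/5918965 ≈ 3.5611e+6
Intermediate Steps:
f(k, E) = 8 + E
(5346 + 45365)*((951/9061 + 9789/(-11105)) + f(186, 63)) = (5346 + 45365)*((951/9061 + 9789/(-11105)) + (8 + 63)) = 50711*((951*(1/9061) + 9789*(-1/11105)) + 71) = 50711*((951/9061 - 9789/11105) + 71) = 50711*(-78137274/100622405 + 71) = 50711*(7066053481/100622405) = 21078037533823/5918965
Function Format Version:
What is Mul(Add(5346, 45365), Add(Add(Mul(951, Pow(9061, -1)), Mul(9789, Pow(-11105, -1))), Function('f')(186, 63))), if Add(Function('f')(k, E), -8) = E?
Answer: Rational(21078037533823, 5918965) ≈ 3.5611e+6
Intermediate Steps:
Function('f')(k, E) = Add(8, E)
Mul(Add(5346, 45365), Add(Add(Mul(951, Pow(9061, -1)), Mul(9789, Pow(-11105, -1))), Function('f')(186, 63))) = Mul(Add(5346, 45365), Add(Add(Mul(951, Pow(9061, -1)), Mul(9789, Pow(-11105, -1))), Add(8, 63))) = Mul(50711, Add(Add(Mul(951, Rational(1, 9061)), Mul(9789, Rational(-1, 11105))), 71)) = Mul(50711, Add(Add(Rational(951, 9061), Rational(-9789, 11105)), 71)) = Mul(50711, Add(Rational(-78137274, 100622405), 71)) = Mul(50711, Rational(7066053481, 100622405)) = Rational(21078037533823, 5918965)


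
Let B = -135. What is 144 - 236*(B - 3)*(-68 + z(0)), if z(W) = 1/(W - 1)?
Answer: -2247048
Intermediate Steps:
z(W) = 1/(-1 + W)
144 - 236*(B - 3)*(-68 + z(0)) = 144 - 236*(-135 - 3)*(-68 + 1/(-1 + 0)) = 144 - (-32568)*(-68 + 1/(-1)) = 144 - (-32568)*(-68 - 1) = 144 - (-32568)*(-69) = 144 - 236*9522 = 144 - 2247192 = -2247048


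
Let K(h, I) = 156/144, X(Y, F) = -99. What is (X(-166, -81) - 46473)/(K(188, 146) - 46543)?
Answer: 558864/558503 ≈ 1.0006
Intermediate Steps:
K(h, I) = 13/12 (K(h, I) = 156*(1/144) = 13/12)
(X(-166, -81) - 46473)/(K(188, 146) - 46543) = (-99 - 46473)/(13/12 - 46543) = -46572/(-558503/12) = -46572*(-12/558503) = 558864/558503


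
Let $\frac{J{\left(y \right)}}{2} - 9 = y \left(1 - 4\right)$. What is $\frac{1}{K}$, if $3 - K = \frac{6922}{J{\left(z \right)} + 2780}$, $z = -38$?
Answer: $\frac{1513}{1078} \approx 1.4035$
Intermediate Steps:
$J{\left(y \right)} = 18 - 6 y$ ($J{\left(y \right)} = 18 + 2 y \left(1 - 4\right) = 18 + 2 y \left(-3\right) = 18 + 2 \left(- 3 y\right) = 18 - 6 y$)
$K = \frac{1078}{1513}$ ($K = 3 - \frac{6922}{\left(18 - -228\right) + 2780} = 3 - \frac{6922}{\left(18 + 228\right) + 2780} = 3 - \frac{6922}{246 + 2780} = 3 - \frac{6922}{3026} = 3 - 6922 \cdot \frac{1}{3026} = 3 - \frac{3461}{1513} = \frac{1078}{1513} \approx 0.71249$)
$\frac{1}{K} = \frac{1}{\frac{1078}{1513}} = \frac{1513}{1078}$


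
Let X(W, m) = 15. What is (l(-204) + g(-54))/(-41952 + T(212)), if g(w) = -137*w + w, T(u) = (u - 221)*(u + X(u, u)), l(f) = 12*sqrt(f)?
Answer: -2448/14665 - 8*I*sqrt(51)/14665 ≈ -0.16693 - 0.0038958*I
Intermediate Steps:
T(u) = (-221 + u)*(15 + u) (T(u) = (u - 221)*(u + 15) = (-221 + u)*(15 + u))
g(w) = -136*w
(l(-204) + g(-54))/(-41952 + T(212)) = (12*sqrt(-204) - 136*(-54))/(-41952 + (-3315 + 212**2 - 206*212)) = (12*(2*I*sqrt(51)) + 7344)/(-41952 + (-3315 + 44944 - 43672)) = (24*I*sqrt(51) + 7344)/(-41952 - 2043) = (7344 + 24*I*sqrt(51))/(-43995) = (7344 + 24*I*sqrt(51))*(-1/43995) = -2448/14665 - 8*I*sqrt(51)/14665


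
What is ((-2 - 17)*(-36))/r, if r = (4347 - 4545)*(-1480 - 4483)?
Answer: 38/65593 ≈ 0.00057933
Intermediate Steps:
r = 1180674 (r = -198*(-5963) = 1180674)
((-2 - 17)*(-36))/r = ((-2 - 17)*(-36))/1180674 = -19*(-36)*(1/1180674) = 684*(1/1180674) = 38/65593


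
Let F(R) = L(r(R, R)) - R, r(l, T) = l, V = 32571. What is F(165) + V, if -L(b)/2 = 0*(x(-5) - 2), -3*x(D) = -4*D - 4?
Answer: 32406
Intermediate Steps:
x(D) = 4/3 + 4*D/3 (x(D) = -(-4*D - 4)/3 = -(-4 - 4*D)/3 = 4/3 + 4*D/3)
L(b) = 0 (L(b) = -0*((4/3 + (4/3)*(-5)) - 2) = -0*((4/3 - 20/3) - 2) = -0*(-16/3 - 2) = -0*(-22)/3 = -2*0 = 0)
F(R) = -R (F(R) = 0 - R = -R)
F(165) + V = -1*165 + 32571 = -165 + 32571 = 32406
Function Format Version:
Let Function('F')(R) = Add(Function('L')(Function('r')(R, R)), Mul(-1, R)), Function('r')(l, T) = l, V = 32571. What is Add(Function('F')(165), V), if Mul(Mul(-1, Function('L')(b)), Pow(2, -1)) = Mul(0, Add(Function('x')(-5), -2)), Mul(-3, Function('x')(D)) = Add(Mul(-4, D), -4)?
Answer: 32406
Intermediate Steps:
Function('x')(D) = Add(Rational(4, 3), Mul(Rational(4, 3), D)) (Function('x')(D) = Mul(Rational(-1, 3), Add(Mul(-4, D), -4)) = Mul(Rational(-1, 3), Add(-4, Mul(-4, D))) = Add(Rational(4, 3), Mul(Rational(4, 3), D)))
Function('L')(b) = 0 (Function('L')(b) = Mul(-2, Mul(0, Add(Add(Rational(4, 3), Mul(Rational(4, 3), -5)), -2))) = Mul(-2, Mul(0, Add(Add(Rational(4, 3), Rational(-20, 3)), -2))) = Mul(-2, Mul(0, Add(Rational(-16, 3), -2))) = Mul(-2, Mul(0, Rational(-22, 3))) = Mul(-2, 0) = 0)
Function('F')(R) = Mul(-1, R) (Function('F')(R) = Add(0, Mul(-1, R)) = Mul(-1, R))
Add(Function('F')(165), V) = Add(Mul(-1, 165), 32571) = Add(-165, 32571) = 32406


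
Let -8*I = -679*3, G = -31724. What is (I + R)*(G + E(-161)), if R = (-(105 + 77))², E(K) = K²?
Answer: -1549569287/8 ≈ -1.9370e+8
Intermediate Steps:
I = 2037/8 (I = -(-679)*3/8 = -⅛*(-2037) = 2037/8 ≈ 254.63)
R = 33124 (R = (-1*182)² = (-182)² = 33124)
(I + R)*(G + E(-161)) = (2037/8 + 33124)*(-31724 + (-161)²) = 267029*(-31724 + 25921)/8 = (267029/8)*(-5803) = -1549569287/8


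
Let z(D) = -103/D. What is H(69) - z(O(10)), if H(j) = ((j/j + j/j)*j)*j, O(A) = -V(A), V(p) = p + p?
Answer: 190337/20 ≈ 9516.8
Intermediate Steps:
V(p) = 2*p
O(A) = -2*A
H(j) = 2*j² (H(j) = ((1 + 1)*j)*j = (2*j)*j = 2*j²)
H(69) - z(O(10)) = 2*69² - (-103)/((-2*10)) = 2*4761 - (-103)/(-20) = 9522 - (-103)*(-1)/20 = 9522 - 1*103/20 = 9522 - 103/20 = 190337/20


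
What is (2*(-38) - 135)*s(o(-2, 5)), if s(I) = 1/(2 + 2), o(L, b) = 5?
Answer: -211/4 ≈ -52.750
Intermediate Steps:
s(I) = ¼ (s(I) = 1/4 = ¼)
(2*(-38) - 135)*s(o(-2, 5)) = (2*(-38) - 135)*(¼) = (-76 - 135)*(¼) = -211*¼ = -211/4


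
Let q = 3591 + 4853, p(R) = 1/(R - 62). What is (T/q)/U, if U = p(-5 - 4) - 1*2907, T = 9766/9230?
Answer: -4883/113283606280 ≈ -4.3104e-8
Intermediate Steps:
T = 4883/4615 (T = 9766*(1/9230) = 4883/4615 ≈ 1.0581)
p(R) = 1/(-62 + R)
q = 8444
U = -206398/71 (U = 1/(-62 + (-5 - 4)) - 1*2907 = 1/(-62 - 9) - 2907 = 1/(-71) - 2907 = -1/71 - 2907 = -206398/71 ≈ -2907.0)
(T/q)/U = ((4883/4615)/8444)/(-206398/71) = ((4883/4615)*(1/8444))*(-71/206398) = (4883/38969060)*(-71/206398) = -4883/113283606280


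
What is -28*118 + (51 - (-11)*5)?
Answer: -3198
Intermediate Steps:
-28*118 + (51 - (-11)*5) = -3304 + (51 - 1*(-55)) = -3304 + (51 + 55) = -3304 + 106 = -3198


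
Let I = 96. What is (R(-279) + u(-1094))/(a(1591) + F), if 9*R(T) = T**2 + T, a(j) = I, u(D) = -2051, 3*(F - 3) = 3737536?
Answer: 1791/339803 ≈ 0.0052707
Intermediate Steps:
F = 3737545/3 (F = 3 + (1/3)*3737536 = 3 + 3737536/3 = 3737545/3 ≈ 1.2458e+6)
a(j) = 96
R(T) = T/9 + T**2/9 (R(T) = (T**2 + T)/9 = (T + T**2)/9 = T/9 + T**2/9)
(R(-279) + u(-1094))/(a(1591) + F) = ((1/9)*(-279)*(1 - 279) - 2051)/(96 + 3737545/3) = ((1/9)*(-279)*(-278) - 2051)/(3737833/3) = (8618 - 2051)*(3/3737833) = 6567*(3/3737833) = 1791/339803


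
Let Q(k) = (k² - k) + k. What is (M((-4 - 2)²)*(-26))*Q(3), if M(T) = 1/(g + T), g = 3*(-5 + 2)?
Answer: -26/3 ≈ -8.6667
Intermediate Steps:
g = -9 (g = 3*(-3) = -9)
M(T) = 1/(-9 + T)
Q(k) = k²
(M((-4 - 2)²)*(-26))*Q(3) = (-26/(-9 + (-4 - 2)²))*3² = (-26/(-9 + (-6)²))*9 = (-26/(-9 + 36))*9 = (-26/27)*9 = ((1/27)*(-26))*9 = -26/27*9 = -26/3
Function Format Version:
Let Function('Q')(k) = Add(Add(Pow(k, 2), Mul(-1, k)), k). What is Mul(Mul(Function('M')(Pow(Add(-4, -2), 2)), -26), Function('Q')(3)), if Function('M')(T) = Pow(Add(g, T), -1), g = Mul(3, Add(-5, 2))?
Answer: Rational(-26, 3) ≈ -8.6667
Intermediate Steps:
g = -9 (g = Mul(3, -3) = -9)
Function('M')(T) = Pow(Add(-9, T), -1)
Function('Q')(k) = Pow(k, 2)
Mul(Mul(Function('M')(Pow(Add(-4, -2), 2)), -26), Function('Q')(3)) = Mul(Mul(Pow(Add(-9, Pow(Add(-4, -2), 2)), -1), -26), Pow(3, 2)) = Mul(Mul(Pow(Add(-9, Pow(-6, 2)), -1), -26), 9) = Mul(Mul(Pow(Add(-9, 36), -1), -26), 9) = Mul(Mul(Pow(27, -1), -26), 9) = Mul(Mul(Rational(1, 27), -26), 9) = Mul(Rational(-26, 27), 9) = Rational(-26, 3)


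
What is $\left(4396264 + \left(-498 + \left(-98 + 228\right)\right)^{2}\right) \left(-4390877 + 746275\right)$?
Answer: $-16516199148176$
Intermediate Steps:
$\left(4396264 + \left(-498 + \left(-98 + 228\right)\right)^{2}\right) \left(-4390877 + 746275\right) = \left(4396264 + \left(-498 + 130\right)^{2}\right) \left(-3644602\right) = \left(4396264 + \left(-368\right)^{2}\right) \left(-3644602\right) = \left(4396264 + 135424\right) \left(-3644602\right) = 4531688 \left(-3644602\right) = -16516199148176$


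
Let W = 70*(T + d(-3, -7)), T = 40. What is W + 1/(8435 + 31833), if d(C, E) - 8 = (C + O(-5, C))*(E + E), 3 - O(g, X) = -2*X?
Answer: 372076321/40268 ≈ 9240.0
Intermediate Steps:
O(g, X) = 3 + 2*X (O(g, X) = 3 - (-2)*X = 3 + 2*X)
d(C, E) = 8 + 2*E*(3 + 3*C) (d(C, E) = 8 + (C + (3 + 2*C))*(E + E) = 8 + (3 + 3*C)*(2*E) = 8 + 2*E*(3 + 3*C))
W = 9240 (W = 70*(40 + (8 + 6*(-7) + 6*(-3)*(-7))) = 70*(40 + (8 - 42 + 126)) = 70*(40 + 92) = 70*132 = 9240)
W + 1/(8435 + 31833) = 9240 + 1/(8435 + 31833) = 9240 + 1/40268 = 372076321/40268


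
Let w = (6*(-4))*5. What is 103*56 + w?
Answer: 5648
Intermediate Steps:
w = -120 (w = -24*5 = -120)
103*56 + w = 103*56 - 120 = 5768 - 120 = 5648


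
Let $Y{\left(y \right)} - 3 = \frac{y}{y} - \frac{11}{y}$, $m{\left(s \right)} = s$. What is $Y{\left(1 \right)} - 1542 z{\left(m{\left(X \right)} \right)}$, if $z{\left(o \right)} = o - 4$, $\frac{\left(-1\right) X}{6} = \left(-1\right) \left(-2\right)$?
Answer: $24665$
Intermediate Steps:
$X = -12$ ($X = - 6 \left(\left(-1\right) \left(-2\right)\right) = \left(-6\right) 2 = -12$)
$z{\left(o \right)} = -4 + o$
$Y{\left(y \right)} = 4 - \frac{11}{y}$ ($Y{\left(y \right)} = 3 - \left(\frac{11}{y} - \frac{y}{y}\right) = 3 + \left(1 - \frac{11}{y}\right) = 4 - \frac{11}{y}$)
$Y{\left(1 \right)} - 1542 z{\left(m{\left(X \right)} \right)} = \left(4 - \frac{11}{1}\right) - 1542 \left(-4 - 12\right) = \left(4 - 11\right) - -24672 = \left(4 - 11\right) + 24672 = -7 + 24672 = 24665$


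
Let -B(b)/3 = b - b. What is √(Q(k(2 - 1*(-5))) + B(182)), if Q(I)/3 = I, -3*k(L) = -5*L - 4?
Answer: √39 ≈ 6.2450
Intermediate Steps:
k(L) = 4/3 + 5*L/3 (k(L) = -(-5*L - 4)/3 = -(-4 - 5*L)/3 = 4/3 + 5*L/3)
Q(I) = 3*I
B(b) = 0 (B(b) = -3*(b - b) = -3*0 = 0)
√(Q(k(2 - 1*(-5))) + B(182)) = √(3*(4/3 + 5*(2 - 1*(-5))/3) + 0) = √(3*(4/3 + 5*(2 + 5)/3) + 0) = √(3*(4/3 + (5/3)*7) + 0) = √(3*(4/3 + 35/3) + 0) = √(3*13 + 0) = √(39 + 0) = √39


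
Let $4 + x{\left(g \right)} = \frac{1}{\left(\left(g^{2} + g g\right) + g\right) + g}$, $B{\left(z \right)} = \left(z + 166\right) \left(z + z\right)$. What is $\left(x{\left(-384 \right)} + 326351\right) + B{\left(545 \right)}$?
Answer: $\frac{323951670529}{294144} \approx 1.1013 \cdot 10^{6}$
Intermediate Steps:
$B{\left(z \right)} = 2 z \left(166 + z\right)$ ($B{\left(z \right)} = \left(166 + z\right) 2 z = 2 z \left(166 + z\right)$)
$x{\left(g \right)} = -4 + \frac{1}{2 g + 2 g^{2}}$ ($x{\left(g \right)} = -4 + \frac{1}{\left(\left(g^{2} + g g\right) + g\right) + g} = -4 + \frac{1}{\left(\left(g^{2} + g^{2}\right) + g\right) + g} = -4 + \frac{1}{\left(2 g^{2} + g\right) + g} = -4 + \frac{1}{\left(g + 2 g^{2}\right) + g} = -4 + \frac{1}{2 g + 2 g^{2}}$)
$\left(x{\left(-384 \right)} + 326351\right) + B{\left(545 \right)} = \left(\frac{1 - -3072 - 8 \left(-384\right)^{2}}{2 \left(-384\right) \left(1 - 384\right)} + 326351\right) + 2 \cdot 545 \left(166 + 545\right) = \left(\frac{1}{2} \left(- \frac{1}{384}\right) \frac{1}{-383} \left(1 + 3072 - 1179648\right) + 326351\right) + 2 \cdot 545 \cdot 711 = \left(\frac{1}{2} \left(- \frac{1}{384}\right) \left(- \frac{1}{383}\right) \left(1 + 3072 - 1179648\right) + 326351\right) + 774990 = \left(\frac{1}{2} \left(- \frac{1}{384}\right) \left(- \frac{1}{383}\right) \left(-1176575\right) + 326351\right) + 774990 = \left(- \frac{1176575}{294144} + 326351\right) + 774990 = \frac{95993011969}{294144} + 774990 = \frac{323951670529}{294144}$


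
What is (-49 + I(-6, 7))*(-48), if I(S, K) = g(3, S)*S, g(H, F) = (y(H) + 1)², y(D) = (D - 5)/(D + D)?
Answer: 2480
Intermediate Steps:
y(D) = (-5 + D)/(2*D) (y(D) = (-5 + D)/((2*D)) = (-5 + D)*(1/(2*D)) = (-5 + D)/(2*D))
g(H, F) = (1 + (-5 + H)/(2*H))² (g(H, F) = ((-5 + H)/(2*H) + 1)² = (1 + (-5 + H)/(2*H))²)
I(S, K) = 4*S/9 (I(S, K) = ((¼)*(-5 + 3*3)²/3²)*S = ((¼)*(⅑)*(-5 + 9)²)*S = ((¼)*(⅑)*4²)*S = ((¼)*(⅑)*16)*S = 4*S/9)
(-49 + I(-6, 7))*(-48) = (-49 + (4/9)*(-6))*(-48) = (-49 - 8/3)*(-48) = -155/3*(-48) = 2480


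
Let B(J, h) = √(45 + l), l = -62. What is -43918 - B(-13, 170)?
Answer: -43918 - I*√17 ≈ -43918.0 - 4.1231*I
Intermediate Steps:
B(J, h) = I*√17 (B(J, h) = √(45 - 62) = √(-17) = I*√17)
-43918 - B(-13, 170) = -43918 - I*√17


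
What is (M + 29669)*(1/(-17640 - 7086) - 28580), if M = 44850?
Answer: -52660273247039/24726 ≈ -2.1298e+9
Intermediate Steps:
(M + 29669)*(1/(-17640 - 7086) - 28580) = (44850 + 29669)*(1/(-17640 - 7086) - 28580) = 74519*(1/(-24726) - 28580) = 74519*(-1/24726 - 28580) = 74519*(-706669081/24726) = -52660273247039/24726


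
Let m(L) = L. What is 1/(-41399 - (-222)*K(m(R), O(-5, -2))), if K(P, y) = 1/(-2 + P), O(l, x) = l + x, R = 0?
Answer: -1/41510 ≈ -2.4091e-5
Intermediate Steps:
1/(-41399 - (-222)*K(m(R), O(-5, -2))) = 1/(-41399 - (-222)/(-2 + 0)) = 1/(-41399 - (-222)/(-2)) = 1/(-41399 - (-222)*(-1)/2) = 1/(-41399 - 1*111) = 1/(-41399 - 111) = 1/(-41510) = -1/41510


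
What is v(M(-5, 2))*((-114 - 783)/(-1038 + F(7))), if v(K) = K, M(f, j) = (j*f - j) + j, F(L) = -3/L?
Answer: -20930/2423 ≈ -8.6380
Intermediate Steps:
M(f, j) = f*j (M(f, j) = (f*j - j) + j = (-j + f*j) + j = f*j)
v(M(-5, 2))*((-114 - 783)/(-1038 + F(7))) = (-5*2)*((-114 - 783)/(-1038 - 3/7)) = -(-8970)/(-1038 - 3*1/7) = -(-8970)/(-1038 - 3/7) = -(-8970)/(-7269/7) = -(-8970)*(-7)/7269 = -10*2093/2423 = -20930/2423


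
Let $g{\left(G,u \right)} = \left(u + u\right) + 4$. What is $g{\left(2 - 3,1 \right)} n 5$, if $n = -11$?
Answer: $-330$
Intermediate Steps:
$g{\left(G,u \right)} = 4 + 2 u$ ($g{\left(G,u \right)} = 2 u + 4 = 4 + 2 u$)
$g{\left(2 - 3,1 \right)} n 5 = \left(4 + 2 \cdot 1\right) \left(-11\right) 5 = \left(4 + 2\right) \left(-11\right) 5 = 6 \left(-11\right) 5 = \left(-66\right) 5 = -330$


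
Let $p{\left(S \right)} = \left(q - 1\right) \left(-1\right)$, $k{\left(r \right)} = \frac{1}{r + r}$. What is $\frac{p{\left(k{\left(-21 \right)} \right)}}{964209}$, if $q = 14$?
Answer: $- \frac{13}{964209} \approx -1.3483 \cdot 10^{-5}$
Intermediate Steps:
$k{\left(r \right)} = \frac{1}{2 r}$
$p{\left(S \right)} = -13$ ($p{\left(S \right)} = \left(14 - 1\right) \left(-1\right) = 13 \left(-1\right) = -13$)
$\frac{p{\left(k{\left(-21 \right)} \right)}}{964209} = - \frac{13}{964209}$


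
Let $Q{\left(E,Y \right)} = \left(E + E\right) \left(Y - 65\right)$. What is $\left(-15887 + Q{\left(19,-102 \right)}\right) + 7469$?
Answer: $-14764$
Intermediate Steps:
$Q{\left(E,Y \right)} = 2 E \left(-65 + Y\right)$
$\left(-15887 + Q{\left(19,-102 \right)}\right) + 7469 = \left(-15887 + 2 \cdot 19 \left(-65 - 102\right)\right) + 7469 = \left(-15887 + 2 \cdot 19 \left(-167\right)\right) + 7469 = \left(-15887 - 6346\right) + 7469 = -22233 + 7469 = -14764$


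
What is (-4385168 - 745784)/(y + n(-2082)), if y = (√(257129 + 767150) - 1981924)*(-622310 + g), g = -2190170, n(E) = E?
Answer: -7150137605047281244/7767705903677994198678561 - 3607674970240*√1024279/7767705903677994198678561 ≈ -9.2097e-7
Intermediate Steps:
y = 5574121611520 - 2812480*√1024279 (y = (√(257129 + 767150) - 1981924)*(-622310 - 2190170) = (√1024279 - 1981924)*(-2812480) = (-1981924 + √1024279)*(-2812480) = 5574121611520 - 2812480*√1024279 ≈ 5.5713e+12)
(-4385168 - 745784)/(y + n(-2082)) = (-4385168 - 745784)/((5574121611520 - 2812480*√1024279) - 2082) = -5130952/(5574121609438 - 2812480*√1024279)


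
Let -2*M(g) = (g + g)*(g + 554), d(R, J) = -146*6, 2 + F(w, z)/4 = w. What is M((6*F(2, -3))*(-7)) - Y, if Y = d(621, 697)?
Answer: 876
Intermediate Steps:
F(w, z) = -8 + 4*w
d(R, J) = -876
M(g) = -g*(554 + g) (M(g) = -(g + g)*(g + 554)/2 = -2*g*(554 + g)/2 = -g*(554 + g))
Y = -876
M((6*F(2, -3))*(-7)) - Y = -(6*(-8 + 4*2))*(-7)*(554 + (6*(-8 + 4*2))*(-7)) - 1*(-876) = -(6*(-8 + 8))*(-7)*(554 + (6*(-8 + 8))*(-7)) + 876 = -(6*0)*(-7)*(554 + (6*0)*(-7)) + 876 = -0*(-7)*(554 + 0*(-7)) + 876 = -1*0*(554 + 0) + 876 = -1*0*554 + 876 = 0 + 876 = 876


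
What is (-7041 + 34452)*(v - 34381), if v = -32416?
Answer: -1830972567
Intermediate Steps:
(-7041 + 34452)*(v - 34381) = (-7041 + 34452)*(-32416 - 34381) = 27411*(-66797) = -1830972567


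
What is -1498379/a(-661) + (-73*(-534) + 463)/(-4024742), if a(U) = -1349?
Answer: 6030535681913/5429376958 ≈ 1110.7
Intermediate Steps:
-1498379/a(-661) + (-73*(-534) + 463)/(-4024742) = -1498379/(-1349) + (-73*(-534) + 463)/(-4024742) = -1498379*(-1/1349) + (38982 + 463)*(-1/4024742) = 1498379/1349 + 39445*(-1/4024742) = 1498379/1349 - 39445/4024742 = 6030535681913/5429376958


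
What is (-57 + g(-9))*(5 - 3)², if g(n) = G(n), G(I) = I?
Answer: -264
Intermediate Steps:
g(n) = n
(-57 + g(-9))*(5 - 3)² = (-57 - 9)*(5 - 3)² = -66*2² = -66*4 = -264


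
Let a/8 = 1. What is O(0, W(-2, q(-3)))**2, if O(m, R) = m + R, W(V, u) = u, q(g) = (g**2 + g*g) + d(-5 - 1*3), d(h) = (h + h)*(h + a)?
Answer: 324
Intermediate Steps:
a = 8 (a = 8*1 = 8)
d(h) = 2*h*(8 + h) (d(h) = (h + h)*(h + 8) = (2*h)*(8 + h) = 2*h*(8 + h))
q(g) = 2*g**2 (q(g) = (g**2 + g*g) + 2*(-5 - 1*3)*(8 + (-5 - 1*3)) = (g**2 + g**2) + 2*(-5 - 3)*(8 + (-5 - 3)) = 2*g**2 + 2*(-8)*(8 - 8) = 2*g**2 + 2*(-8)*0 = 2*g**2 + 0 = 2*g**2)
O(m, R) = R + m
O(0, W(-2, q(-3)))**2 = (2*(-3)**2 + 0)**2 = (2*9 + 0)**2 = (18 + 0)**2 = 18**2 = 324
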